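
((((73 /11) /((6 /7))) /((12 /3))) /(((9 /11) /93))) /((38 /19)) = 15841 /144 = 110.01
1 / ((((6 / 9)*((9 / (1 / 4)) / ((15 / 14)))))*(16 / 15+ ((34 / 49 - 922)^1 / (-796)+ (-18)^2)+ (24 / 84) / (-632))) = 8253525 / 60311886244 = 0.00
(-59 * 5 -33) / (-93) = 328 / 93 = 3.53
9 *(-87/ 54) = -29/ 2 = -14.50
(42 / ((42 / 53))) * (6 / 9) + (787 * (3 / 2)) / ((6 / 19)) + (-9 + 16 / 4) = 3768.58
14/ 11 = 1.27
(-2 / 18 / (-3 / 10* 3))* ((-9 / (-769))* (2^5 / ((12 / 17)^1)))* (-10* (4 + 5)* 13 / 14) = -88400 / 16149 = -5.47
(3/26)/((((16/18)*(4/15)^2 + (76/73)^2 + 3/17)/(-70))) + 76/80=-325273062887/63130178540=-5.15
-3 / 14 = -0.21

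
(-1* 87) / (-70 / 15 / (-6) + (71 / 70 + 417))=-54810 / 263839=-0.21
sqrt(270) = 16.43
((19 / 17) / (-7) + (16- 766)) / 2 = -89269 / 238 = -375.08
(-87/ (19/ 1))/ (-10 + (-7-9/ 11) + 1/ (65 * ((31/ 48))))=1928355/ 7493828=0.26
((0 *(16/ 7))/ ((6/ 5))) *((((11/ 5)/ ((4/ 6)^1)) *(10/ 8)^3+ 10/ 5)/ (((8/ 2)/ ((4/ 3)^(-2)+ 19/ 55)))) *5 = 0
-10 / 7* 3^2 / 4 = -45 / 14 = -3.21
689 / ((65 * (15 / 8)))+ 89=7099 / 75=94.65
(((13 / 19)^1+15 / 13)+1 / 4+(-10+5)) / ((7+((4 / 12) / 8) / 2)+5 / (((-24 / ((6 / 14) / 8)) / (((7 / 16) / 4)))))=-8838144 / 21305479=-0.41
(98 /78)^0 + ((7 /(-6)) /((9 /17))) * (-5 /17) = 89 /54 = 1.65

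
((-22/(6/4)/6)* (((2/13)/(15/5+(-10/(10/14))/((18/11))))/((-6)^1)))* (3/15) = -11/4875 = -0.00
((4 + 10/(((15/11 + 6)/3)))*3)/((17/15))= 1090/51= 21.37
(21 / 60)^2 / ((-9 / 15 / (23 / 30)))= -1127 / 7200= -0.16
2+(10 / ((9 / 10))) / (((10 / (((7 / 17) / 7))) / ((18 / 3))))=122 / 51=2.39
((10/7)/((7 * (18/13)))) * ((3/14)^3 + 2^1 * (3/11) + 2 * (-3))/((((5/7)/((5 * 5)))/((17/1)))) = -302665025/633864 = -477.49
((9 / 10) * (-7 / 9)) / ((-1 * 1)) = 7 / 10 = 0.70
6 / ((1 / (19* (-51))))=-5814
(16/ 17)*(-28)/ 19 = -448/ 323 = -1.39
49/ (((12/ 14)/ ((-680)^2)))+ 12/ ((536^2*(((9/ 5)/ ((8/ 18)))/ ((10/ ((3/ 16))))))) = 9611591825000/ 363609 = 26433866.67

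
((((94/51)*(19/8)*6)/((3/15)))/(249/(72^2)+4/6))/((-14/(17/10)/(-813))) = 8253576/455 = 18139.73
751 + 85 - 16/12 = 2504/3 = 834.67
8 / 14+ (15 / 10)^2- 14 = -313 / 28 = -11.18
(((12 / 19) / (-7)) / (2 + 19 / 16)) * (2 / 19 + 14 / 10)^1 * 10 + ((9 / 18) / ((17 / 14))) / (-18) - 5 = -4213471 / 773262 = -5.45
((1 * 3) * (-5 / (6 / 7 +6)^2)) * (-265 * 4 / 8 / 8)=64925 / 12288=5.28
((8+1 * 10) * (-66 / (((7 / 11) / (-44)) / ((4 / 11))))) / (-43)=-209088 / 301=-694.64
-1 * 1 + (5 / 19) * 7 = 16 / 19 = 0.84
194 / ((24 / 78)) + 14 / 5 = 6333 / 10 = 633.30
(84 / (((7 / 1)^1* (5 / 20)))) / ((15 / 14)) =224 / 5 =44.80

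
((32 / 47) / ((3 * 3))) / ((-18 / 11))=-176 / 3807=-0.05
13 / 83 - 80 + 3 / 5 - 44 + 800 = 280854 / 415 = 676.76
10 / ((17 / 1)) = 10 / 17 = 0.59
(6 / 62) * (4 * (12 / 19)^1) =144 / 589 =0.24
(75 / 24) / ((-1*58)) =-25 / 464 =-0.05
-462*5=-2310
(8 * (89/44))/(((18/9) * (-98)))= -89/1078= -0.08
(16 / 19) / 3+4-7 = -155 / 57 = -2.72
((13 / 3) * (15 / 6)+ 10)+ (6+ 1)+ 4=191 / 6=31.83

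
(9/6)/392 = 3/784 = 0.00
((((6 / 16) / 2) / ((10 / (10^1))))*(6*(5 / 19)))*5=225 / 152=1.48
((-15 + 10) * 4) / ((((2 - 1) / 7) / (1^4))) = -140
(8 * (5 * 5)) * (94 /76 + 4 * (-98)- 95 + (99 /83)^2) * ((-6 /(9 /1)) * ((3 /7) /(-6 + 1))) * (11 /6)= -9298051620 /916237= -10148.09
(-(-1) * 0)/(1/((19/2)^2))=0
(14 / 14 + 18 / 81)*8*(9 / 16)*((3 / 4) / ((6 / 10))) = 55 / 8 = 6.88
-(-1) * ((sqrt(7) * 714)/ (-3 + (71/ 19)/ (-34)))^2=4341755664/ 11767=368977.28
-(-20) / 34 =10 / 17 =0.59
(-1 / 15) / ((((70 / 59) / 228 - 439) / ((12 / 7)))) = 26904 / 103343765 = 0.00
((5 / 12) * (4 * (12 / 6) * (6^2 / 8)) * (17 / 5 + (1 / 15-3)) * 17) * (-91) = -10829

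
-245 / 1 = -245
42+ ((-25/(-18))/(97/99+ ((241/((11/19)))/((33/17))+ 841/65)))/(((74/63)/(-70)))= 7115140641/170882798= 41.64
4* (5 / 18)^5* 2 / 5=625 / 236196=0.00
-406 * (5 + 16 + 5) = -10556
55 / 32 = 1.72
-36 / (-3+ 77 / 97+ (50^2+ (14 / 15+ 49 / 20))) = -209520 / 14556851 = -0.01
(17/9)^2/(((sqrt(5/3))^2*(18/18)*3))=289/405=0.71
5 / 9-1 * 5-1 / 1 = -49 / 9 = -5.44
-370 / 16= -185 / 8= -23.12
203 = 203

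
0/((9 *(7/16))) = 0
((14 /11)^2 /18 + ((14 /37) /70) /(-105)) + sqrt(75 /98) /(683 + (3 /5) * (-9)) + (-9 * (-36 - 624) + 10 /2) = 25 * sqrt(6) /47432 + 41920464062 /7051275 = 5945.09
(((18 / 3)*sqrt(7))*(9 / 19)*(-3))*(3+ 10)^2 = -27378*sqrt(7) / 19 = -3812.39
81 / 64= 1.27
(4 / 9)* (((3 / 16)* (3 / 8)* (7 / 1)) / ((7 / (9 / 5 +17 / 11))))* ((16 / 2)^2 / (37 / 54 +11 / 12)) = 39744 / 9515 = 4.18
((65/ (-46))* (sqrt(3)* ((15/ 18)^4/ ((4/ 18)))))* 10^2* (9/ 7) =-1015625* sqrt(3)/ 2576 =-682.89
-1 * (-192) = 192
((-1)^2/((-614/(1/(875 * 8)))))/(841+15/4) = -1/3630735500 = -0.00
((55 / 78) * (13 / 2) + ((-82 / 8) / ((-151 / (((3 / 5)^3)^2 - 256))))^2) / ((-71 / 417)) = -11381772443609230357 / 6323714843750000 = -1799.86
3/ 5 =0.60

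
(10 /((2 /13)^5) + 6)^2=13464135729.38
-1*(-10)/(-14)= -5/7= -0.71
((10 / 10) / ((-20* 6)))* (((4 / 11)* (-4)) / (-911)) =-2 / 150315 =-0.00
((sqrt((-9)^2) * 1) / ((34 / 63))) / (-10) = -1.67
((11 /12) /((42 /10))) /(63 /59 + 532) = 3245 /7925652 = 0.00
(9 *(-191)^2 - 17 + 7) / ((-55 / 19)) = -6238061 / 55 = -113419.29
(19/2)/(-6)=-1.58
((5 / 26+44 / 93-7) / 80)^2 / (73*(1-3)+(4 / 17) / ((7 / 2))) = -27918648191 / 649818937497600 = -0.00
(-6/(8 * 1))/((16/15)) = -45/64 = -0.70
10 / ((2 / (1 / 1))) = 5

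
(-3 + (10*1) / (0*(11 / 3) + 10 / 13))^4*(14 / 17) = 140000 / 17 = 8235.29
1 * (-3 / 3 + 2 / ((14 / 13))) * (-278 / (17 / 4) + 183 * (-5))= -14286 / 17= -840.35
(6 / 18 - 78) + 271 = 580 / 3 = 193.33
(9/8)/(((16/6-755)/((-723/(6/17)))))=110619/36112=3.06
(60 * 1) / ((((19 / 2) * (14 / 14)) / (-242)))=-29040 / 19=-1528.42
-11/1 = -11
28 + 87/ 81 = 785/ 27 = 29.07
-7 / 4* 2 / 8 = -7 / 16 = -0.44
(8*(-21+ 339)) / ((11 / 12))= 30528 / 11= 2775.27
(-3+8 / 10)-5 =-36 / 5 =-7.20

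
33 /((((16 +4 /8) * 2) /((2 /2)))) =1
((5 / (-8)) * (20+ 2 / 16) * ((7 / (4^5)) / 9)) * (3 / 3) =-5635 / 589824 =-0.01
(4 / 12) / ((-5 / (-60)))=4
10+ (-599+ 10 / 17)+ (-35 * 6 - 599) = -1397.41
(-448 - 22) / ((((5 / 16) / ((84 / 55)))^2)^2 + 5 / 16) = -306707876020224 / 205071937181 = -1495.61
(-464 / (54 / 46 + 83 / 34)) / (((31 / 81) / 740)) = -21749109120 / 87637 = -248172.68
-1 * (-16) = 16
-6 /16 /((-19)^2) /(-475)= 3 /1371800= 0.00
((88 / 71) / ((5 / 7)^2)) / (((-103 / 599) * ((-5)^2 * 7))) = -368984 / 4570625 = -0.08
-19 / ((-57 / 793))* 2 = 1586 / 3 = 528.67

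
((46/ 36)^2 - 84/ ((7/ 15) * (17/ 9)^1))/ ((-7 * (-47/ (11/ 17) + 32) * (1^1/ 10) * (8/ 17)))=-28373785/ 4055184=-7.00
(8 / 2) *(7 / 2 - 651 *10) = -26026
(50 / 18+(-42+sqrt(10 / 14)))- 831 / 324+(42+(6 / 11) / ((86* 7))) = 76477 / 357588+sqrt(35) / 7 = 1.06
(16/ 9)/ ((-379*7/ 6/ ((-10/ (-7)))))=-0.01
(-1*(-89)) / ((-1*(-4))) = 89 / 4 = 22.25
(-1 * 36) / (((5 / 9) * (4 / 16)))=-259.20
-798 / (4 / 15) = -5985 / 2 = -2992.50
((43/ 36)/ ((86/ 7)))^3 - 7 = -2612393/ 373248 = -7.00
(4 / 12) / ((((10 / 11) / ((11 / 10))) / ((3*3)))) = 363 / 100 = 3.63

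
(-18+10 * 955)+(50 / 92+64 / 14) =3070951 / 322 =9537.11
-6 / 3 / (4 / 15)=-15 / 2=-7.50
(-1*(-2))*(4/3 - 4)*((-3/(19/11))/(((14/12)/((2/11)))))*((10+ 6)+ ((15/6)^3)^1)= 6072/133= 45.65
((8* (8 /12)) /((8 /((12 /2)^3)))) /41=144 /41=3.51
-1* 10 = -10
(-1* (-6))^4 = 1296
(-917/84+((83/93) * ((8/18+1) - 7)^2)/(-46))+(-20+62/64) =-30.55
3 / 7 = 0.43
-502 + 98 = -404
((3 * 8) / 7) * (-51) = -1224 / 7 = -174.86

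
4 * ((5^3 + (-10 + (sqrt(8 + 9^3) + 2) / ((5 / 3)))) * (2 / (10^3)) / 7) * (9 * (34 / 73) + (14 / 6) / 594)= 545803 * sqrt(737) / 189708750 + 45301649 / 81303750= 0.64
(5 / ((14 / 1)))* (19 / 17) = 95 / 238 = 0.40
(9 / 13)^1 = 9 / 13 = 0.69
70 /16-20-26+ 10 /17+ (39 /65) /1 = -27497 /680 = -40.44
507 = 507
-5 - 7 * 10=-75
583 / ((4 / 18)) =5247 / 2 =2623.50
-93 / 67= -1.39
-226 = -226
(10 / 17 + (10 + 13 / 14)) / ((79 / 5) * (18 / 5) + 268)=68525 / 1933036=0.04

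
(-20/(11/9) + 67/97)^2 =279658729/1138489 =245.64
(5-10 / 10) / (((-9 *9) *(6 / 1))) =-2 / 243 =-0.01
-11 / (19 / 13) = -143 / 19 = -7.53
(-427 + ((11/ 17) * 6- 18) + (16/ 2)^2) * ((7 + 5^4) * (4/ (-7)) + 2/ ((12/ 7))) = 32309303/ 238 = 135753.37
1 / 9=0.11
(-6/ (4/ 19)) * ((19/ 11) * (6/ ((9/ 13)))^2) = -122018/ 33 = -3697.52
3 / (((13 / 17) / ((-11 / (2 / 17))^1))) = -9537 / 26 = -366.81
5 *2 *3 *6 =180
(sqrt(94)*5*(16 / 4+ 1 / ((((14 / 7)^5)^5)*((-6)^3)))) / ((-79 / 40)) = -724775731175*sqrt(94) / 71571603456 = -98.18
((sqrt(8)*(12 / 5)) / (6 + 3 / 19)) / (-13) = -152*sqrt(2) / 2535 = -0.08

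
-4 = -4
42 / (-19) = -2.21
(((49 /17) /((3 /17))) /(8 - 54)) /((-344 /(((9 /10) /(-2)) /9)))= -49 /949440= -0.00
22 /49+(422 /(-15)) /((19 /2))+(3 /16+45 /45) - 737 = -164971321 /223440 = -738.32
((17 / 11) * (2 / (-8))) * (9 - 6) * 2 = -51 / 22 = -2.32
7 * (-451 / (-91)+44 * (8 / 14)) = 2739 / 13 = 210.69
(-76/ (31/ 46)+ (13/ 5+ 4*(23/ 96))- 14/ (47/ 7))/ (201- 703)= 19459861/ 87769680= 0.22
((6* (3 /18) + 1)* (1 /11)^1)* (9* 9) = 162 /11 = 14.73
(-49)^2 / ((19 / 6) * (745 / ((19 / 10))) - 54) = 1029 / 509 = 2.02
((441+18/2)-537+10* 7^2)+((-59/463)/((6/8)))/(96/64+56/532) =402.89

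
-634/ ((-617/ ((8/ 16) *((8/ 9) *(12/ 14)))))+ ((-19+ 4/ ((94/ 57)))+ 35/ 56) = -75796057/ 4871832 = -15.56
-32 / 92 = -8 / 23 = -0.35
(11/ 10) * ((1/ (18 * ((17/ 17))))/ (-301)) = -11/ 54180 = -0.00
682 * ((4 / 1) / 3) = 2728 / 3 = 909.33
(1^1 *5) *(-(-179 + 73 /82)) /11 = 73025 /902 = 80.96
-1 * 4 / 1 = -4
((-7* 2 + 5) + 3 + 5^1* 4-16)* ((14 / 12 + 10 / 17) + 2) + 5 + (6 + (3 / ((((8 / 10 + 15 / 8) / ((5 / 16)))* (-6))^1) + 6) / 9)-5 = -55637 / 65484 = -0.85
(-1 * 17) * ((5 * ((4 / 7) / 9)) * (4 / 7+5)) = -30.07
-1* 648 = -648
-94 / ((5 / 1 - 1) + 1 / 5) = -470 / 21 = -22.38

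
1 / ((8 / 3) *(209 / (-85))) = -255 / 1672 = -0.15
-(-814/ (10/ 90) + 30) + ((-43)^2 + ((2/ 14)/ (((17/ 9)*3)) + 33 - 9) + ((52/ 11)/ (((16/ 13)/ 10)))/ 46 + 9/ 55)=5521638147/ 602140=9170.02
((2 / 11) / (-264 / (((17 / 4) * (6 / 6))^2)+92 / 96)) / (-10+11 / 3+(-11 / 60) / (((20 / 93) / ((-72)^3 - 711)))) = -16646400 / 398626928690683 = -0.00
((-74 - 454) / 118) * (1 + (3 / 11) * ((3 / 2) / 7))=-4.74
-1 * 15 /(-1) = 15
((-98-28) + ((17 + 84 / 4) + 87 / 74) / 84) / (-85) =45901 / 31080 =1.48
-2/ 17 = -0.12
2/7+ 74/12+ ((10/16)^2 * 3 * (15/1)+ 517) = 727145/1344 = 541.03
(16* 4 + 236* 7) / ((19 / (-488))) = -837408 / 19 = -44074.11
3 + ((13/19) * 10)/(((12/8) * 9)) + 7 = 5390/513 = 10.51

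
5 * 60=300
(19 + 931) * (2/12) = 475/3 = 158.33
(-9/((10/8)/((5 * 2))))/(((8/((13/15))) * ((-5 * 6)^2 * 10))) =-13/15000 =-0.00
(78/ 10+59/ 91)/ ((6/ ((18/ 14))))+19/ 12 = 129707/ 38220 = 3.39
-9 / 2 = -4.50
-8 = -8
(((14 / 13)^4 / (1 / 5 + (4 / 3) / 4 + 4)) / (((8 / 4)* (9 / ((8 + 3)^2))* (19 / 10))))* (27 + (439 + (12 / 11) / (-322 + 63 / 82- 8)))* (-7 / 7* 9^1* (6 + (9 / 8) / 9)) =-2238628139696025 / 83017601797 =-26965.70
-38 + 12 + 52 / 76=-481 / 19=-25.32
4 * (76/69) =304/69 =4.41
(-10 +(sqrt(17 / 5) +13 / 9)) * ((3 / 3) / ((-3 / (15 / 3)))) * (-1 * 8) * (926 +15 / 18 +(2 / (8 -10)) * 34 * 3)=-7621460 / 81 +19796 * sqrt(85) / 9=-73813.20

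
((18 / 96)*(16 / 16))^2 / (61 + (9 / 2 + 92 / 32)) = 9 / 17504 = 0.00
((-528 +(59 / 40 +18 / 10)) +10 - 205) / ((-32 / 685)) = 3944093 / 256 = 15406.61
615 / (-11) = -615 / 11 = -55.91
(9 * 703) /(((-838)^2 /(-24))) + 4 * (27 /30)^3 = 118493469 /43890250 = 2.70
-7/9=-0.78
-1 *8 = -8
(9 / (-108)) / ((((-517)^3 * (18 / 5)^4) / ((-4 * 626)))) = -195625 / 21759700264632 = -0.00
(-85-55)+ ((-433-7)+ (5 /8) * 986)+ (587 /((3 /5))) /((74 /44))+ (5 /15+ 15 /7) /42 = 40336973 /65268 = 618.02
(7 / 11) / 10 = 7 / 110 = 0.06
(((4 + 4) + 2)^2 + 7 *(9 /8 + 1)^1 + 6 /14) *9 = 58113 /56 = 1037.73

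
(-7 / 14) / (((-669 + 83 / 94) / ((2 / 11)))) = 0.00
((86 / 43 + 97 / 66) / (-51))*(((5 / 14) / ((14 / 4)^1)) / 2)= -1145 / 329868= -0.00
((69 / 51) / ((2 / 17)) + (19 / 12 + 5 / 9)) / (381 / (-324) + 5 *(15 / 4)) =1473 / 1898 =0.78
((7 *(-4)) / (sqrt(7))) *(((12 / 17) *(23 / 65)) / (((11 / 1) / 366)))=-404064 *sqrt(7) / 12155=-87.95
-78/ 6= -13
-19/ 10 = -1.90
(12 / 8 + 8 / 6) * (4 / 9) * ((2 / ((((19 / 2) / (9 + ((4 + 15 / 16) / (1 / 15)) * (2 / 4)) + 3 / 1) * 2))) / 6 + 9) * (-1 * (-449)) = 652659665 / 127521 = 5118.06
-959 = -959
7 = 7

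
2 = 2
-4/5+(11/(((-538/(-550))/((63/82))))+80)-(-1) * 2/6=88.17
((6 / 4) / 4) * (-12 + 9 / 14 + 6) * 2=-225 / 56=-4.02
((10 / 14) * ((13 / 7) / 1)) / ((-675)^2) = 13 / 4465125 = 0.00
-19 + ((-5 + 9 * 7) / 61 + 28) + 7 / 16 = 10139 / 976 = 10.39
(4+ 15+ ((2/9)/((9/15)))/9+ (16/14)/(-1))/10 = 6089/3402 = 1.79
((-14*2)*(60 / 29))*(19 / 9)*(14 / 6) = -74480 / 261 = -285.36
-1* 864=-864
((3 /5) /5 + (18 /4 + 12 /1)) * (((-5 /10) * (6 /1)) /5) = -2493 /250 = -9.97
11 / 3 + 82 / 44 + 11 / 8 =1823 / 264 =6.91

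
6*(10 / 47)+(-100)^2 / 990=52940 / 4653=11.38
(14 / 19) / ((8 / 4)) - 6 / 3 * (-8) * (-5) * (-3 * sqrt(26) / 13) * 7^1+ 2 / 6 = 40 / 57+ 1680 * sqrt(26) / 13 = 659.65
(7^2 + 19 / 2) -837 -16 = -1589 / 2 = -794.50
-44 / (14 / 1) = -22 / 7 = -3.14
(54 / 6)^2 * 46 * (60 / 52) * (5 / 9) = 31050 / 13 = 2388.46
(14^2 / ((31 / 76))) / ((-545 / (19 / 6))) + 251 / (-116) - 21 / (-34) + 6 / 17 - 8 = -1197930029 / 99950820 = -11.99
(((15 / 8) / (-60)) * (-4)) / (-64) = -1 / 512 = -0.00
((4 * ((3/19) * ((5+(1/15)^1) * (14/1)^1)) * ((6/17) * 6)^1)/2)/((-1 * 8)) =-504/85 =-5.93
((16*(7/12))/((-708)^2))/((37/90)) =35/772782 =0.00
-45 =-45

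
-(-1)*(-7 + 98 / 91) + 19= 13.08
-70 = -70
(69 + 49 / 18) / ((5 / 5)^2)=1291 / 18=71.72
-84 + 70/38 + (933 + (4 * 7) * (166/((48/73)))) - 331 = 865109/114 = 7588.68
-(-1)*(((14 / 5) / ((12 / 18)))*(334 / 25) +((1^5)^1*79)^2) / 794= 787139 / 99250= 7.93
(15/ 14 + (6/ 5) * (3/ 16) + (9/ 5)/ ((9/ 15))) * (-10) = -1203/ 28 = -42.96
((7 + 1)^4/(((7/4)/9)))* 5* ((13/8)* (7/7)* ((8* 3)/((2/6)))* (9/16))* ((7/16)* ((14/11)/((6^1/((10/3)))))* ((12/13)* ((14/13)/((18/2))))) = 33868800/143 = 236844.76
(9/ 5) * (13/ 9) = 13/ 5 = 2.60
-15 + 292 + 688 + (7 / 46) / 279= 12384817 / 12834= 965.00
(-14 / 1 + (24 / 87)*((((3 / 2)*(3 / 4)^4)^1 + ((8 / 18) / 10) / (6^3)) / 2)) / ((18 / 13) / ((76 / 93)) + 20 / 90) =-15522899509 / 2135021760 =-7.27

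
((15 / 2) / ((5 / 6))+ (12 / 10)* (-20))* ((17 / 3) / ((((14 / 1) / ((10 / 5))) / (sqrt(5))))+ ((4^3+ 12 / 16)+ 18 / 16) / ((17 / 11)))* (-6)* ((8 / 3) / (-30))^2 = 544* sqrt(5) / 945+ 1364 / 45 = 31.60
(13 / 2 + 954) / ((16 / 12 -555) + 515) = -5763 / 232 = -24.84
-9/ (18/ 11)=-11/ 2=-5.50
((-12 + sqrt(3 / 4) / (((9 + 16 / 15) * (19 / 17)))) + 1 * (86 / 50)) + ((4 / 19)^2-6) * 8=-522777 / 9025 + 255 * sqrt(3) / 5738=-57.85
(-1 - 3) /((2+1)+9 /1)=-1 /3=-0.33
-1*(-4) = 4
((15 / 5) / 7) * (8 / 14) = 12 / 49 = 0.24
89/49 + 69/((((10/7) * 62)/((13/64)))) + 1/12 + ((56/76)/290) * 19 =2.11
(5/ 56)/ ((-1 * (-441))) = 5/ 24696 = 0.00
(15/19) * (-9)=-135/19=-7.11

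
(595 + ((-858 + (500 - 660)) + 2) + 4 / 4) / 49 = -60 / 7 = -8.57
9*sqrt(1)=9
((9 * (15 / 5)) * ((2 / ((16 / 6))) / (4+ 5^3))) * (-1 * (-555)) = 14985 / 172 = 87.12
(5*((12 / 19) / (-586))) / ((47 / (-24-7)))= 930 / 261649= 0.00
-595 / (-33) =595 / 33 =18.03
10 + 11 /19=201 /19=10.58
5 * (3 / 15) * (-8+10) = 2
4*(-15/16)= -15/4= -3.75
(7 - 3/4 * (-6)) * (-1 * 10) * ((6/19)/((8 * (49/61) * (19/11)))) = -231495/70756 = -3.27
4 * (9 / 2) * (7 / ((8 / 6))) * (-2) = -189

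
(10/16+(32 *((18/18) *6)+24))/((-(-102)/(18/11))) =5199/1496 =3.48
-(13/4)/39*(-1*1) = 1/12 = 0.08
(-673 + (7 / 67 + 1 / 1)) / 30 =-45017 / 2010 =-22.40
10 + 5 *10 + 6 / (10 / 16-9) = 3972 / 67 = 59.28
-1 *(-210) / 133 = 30 / 19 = 1.58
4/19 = 0.21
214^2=45796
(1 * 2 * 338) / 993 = 676 / 993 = 0.68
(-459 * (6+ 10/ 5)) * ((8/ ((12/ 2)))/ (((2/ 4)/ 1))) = -9792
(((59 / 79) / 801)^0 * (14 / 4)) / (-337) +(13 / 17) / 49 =2931 / 561442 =0.01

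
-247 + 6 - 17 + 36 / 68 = -4377 / 17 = -257.47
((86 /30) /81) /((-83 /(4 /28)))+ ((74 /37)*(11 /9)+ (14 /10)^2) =15545602 /3529575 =4.40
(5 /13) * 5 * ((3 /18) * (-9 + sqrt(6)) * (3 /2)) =-3.15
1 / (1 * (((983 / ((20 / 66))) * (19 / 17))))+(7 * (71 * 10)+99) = 3124232699 / 616341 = 5069.00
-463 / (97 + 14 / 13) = -6019 / 1275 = -4.72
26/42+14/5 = 359/105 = 3.42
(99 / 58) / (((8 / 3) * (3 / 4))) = 99 / 116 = 0.85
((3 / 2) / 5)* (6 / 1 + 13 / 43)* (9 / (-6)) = -2439 / 860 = -2.84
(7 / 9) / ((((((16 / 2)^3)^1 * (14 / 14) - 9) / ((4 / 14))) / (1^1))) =2 / 4527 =0.00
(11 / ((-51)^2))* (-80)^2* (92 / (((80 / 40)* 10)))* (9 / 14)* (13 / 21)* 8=16839680 / 42483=396.39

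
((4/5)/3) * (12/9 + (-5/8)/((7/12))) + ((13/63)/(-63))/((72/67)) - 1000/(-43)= 1432943791/61440120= 23.32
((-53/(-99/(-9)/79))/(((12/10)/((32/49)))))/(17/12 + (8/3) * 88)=-1339840/1526987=-0.88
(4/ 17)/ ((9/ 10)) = 40/ 153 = 0.26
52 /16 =13 /4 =3.25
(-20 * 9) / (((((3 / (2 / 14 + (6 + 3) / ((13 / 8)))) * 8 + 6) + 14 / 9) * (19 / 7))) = -1465695 / 260357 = -5.63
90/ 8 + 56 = 269/ 4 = 67.25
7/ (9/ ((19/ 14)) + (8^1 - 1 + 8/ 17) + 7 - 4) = 2261/ 5524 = 0.41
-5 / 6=-0.83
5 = 5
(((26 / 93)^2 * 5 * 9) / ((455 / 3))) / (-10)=-78 / 33635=-0.00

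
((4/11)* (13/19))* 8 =416/209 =1.99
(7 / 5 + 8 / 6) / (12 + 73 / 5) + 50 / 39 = 7183 / 5187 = 1.38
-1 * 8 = -8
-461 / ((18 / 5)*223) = -2305 / 4014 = -0.57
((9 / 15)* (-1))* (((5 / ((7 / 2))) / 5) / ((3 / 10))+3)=-83 / 35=-2.37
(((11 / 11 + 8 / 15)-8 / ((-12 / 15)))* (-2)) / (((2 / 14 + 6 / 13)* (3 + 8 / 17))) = -535262 / 48675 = -11.00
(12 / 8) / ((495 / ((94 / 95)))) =47 / 15675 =0.00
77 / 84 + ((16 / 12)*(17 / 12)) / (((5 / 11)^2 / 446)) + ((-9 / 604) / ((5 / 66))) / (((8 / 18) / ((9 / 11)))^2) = 48765805129 / 11959200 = 4077.68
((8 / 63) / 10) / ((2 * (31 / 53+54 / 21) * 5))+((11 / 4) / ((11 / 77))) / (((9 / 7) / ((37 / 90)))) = 116773897 / 18970200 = 6.16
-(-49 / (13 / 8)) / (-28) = -1.08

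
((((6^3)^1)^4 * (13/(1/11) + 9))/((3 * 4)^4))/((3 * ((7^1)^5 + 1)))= 664848/2101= 316.44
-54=-54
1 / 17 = 0.06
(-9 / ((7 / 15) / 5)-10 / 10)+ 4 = -654 / 7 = -93.43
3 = 3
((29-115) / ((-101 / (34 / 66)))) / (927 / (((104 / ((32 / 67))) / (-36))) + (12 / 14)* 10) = -4456907 / 1470112974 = -0.00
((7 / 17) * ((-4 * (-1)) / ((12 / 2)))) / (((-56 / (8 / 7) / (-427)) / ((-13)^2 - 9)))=19520 / 51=382.75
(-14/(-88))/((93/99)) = 21/124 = 0.17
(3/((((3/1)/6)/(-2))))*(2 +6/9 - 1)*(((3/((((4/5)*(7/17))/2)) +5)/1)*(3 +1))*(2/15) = -5200/21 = -247.62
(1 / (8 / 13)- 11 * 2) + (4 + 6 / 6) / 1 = -123 / 8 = -15.38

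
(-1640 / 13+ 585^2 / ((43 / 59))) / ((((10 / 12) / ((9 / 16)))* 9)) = 157449633 / 4472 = 35207.88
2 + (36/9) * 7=30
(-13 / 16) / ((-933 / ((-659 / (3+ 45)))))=-8567 / 716544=-0.01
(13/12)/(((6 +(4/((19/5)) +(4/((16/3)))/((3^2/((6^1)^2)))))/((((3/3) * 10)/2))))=1235/2292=0.54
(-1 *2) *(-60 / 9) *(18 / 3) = 80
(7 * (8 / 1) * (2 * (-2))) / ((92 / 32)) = -77.91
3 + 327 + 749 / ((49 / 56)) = 1186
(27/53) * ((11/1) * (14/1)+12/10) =20952/265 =79.06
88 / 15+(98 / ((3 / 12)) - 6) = 5878 / 15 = 391.87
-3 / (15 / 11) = -11 / 5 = -2.20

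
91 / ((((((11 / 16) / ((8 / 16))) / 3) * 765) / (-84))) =-20384 / 935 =-21.80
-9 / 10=-0.90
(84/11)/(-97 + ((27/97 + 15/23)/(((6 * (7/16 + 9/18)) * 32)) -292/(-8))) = -803160/6362587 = -0.13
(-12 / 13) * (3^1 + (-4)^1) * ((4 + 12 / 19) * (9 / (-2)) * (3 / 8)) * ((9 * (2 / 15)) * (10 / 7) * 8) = -171072 / 1729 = -98.94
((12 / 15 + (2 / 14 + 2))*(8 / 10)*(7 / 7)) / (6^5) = 103 / 340200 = 0.00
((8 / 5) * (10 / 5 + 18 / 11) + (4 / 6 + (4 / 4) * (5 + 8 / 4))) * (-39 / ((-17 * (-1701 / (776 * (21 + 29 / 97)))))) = -95614480 / 318087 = -300.59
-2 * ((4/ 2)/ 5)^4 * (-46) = 1472/ 625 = 2.36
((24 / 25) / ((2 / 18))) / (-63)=-24 / 175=-0.14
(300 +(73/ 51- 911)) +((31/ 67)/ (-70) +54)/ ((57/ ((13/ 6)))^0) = -132888041/ 239190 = -555.58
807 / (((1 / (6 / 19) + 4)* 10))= 2421 / 215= 11.26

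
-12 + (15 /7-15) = -174 /7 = -24.86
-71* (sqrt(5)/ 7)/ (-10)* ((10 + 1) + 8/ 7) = 1207* sqrt(5)/ 98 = 27.54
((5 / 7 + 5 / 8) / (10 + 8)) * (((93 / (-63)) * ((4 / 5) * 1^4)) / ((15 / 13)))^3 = -261803308 / 3281866875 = -0.08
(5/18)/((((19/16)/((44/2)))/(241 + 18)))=227920/171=1332.87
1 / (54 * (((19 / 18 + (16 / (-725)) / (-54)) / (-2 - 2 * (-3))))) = 2900 / 41341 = 0.07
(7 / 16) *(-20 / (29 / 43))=-1505 / 116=-12.97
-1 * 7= -7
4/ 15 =0.27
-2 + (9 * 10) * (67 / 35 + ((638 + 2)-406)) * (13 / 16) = 965957 / 56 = 17249.23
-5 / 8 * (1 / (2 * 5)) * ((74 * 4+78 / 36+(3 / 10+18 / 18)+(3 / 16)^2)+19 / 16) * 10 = -1154647 / 6144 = -187.93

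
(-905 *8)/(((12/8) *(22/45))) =-108600/11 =-9872.73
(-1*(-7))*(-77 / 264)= -49 / 24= -2.04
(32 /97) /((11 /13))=416 /1067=0.39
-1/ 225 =-0.00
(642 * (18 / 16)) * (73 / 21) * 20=351495 / 7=50213.57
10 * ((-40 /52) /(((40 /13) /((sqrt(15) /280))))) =-sqrt(15) /112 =-0.03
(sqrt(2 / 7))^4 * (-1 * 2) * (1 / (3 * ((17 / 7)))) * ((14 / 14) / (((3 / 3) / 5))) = -40 / 357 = -0.11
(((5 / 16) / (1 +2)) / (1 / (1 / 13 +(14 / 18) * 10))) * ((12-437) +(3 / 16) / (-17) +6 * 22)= -366216905 / 1527552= -239.74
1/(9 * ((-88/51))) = -17/264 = -0.06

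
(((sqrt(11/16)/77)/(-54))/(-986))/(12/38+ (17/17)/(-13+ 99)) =817 * sqrt(11)/4386773160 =0.00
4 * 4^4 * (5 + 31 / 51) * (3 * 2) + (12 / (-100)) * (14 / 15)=73215762 / 2125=34454.48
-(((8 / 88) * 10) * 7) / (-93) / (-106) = -35 / 54219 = -0.00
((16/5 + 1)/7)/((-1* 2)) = -0.30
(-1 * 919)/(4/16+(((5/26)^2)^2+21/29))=-12178867376/12927697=-942.08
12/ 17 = 0.71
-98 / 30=-49 / 15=-3.27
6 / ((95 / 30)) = 36 / 19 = 1.89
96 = 96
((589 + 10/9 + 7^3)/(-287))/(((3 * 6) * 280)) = -4199/6509160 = -0.00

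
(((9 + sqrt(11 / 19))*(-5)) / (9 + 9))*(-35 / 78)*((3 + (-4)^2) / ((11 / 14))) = 1225*sqrt(209) / 7722 + 23275 / 858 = 29.42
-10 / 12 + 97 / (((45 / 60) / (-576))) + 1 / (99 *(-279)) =-4115354069 / 55242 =-74496.83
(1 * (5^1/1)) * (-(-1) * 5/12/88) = 25/1056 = 0.02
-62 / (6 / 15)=-155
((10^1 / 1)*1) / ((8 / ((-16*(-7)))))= 140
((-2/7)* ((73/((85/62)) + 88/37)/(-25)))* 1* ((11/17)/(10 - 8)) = 1924362/9356375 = 0.21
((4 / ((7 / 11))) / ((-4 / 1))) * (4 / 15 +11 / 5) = -407 / 105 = -3.88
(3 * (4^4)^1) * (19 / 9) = 1621.33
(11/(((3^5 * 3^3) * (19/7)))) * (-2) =-154/124659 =-0.00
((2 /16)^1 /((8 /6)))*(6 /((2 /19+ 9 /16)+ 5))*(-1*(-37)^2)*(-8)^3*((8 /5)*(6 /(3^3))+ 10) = 6206016512 /8615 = 720373.36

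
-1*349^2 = -121801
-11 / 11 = -1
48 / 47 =1.02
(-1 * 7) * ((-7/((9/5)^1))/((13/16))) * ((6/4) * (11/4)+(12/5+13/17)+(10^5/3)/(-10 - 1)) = -6647969062/65637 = -101283.87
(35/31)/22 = 35/682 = 0.05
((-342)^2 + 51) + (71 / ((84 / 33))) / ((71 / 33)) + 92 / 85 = 278529131 / 2380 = 117029.05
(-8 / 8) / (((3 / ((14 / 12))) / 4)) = -14 / 9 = -1.56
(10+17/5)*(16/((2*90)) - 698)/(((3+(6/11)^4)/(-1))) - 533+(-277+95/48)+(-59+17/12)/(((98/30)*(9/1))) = 17692267564763/7976631600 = 2218.01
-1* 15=-15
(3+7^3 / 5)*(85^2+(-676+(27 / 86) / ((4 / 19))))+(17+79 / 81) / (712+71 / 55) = 1281739495915061 / 2732831460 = 469015.20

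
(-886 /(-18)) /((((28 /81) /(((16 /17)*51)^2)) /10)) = 22965120 /7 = 3280731.43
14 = 14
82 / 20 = 4.10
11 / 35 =0.31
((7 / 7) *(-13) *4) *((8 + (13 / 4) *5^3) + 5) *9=-196209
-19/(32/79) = -1501/32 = -46.91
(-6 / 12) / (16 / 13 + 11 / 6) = -39 / 239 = -0.16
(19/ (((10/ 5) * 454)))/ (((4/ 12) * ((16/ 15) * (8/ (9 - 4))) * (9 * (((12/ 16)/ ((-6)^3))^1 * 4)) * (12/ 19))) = -27075/ 58112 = -0.47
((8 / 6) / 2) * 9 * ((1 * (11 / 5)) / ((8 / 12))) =99 / 5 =19.80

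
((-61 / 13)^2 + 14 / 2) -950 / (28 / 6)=-206497 / 1183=-174.55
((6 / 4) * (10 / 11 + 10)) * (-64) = -11520 / 11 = -1047.27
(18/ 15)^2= 36/ 25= 1.44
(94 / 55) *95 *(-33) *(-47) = 251826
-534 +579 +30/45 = 137/3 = 45.67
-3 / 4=-0.75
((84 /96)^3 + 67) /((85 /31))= 24.68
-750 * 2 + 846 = -654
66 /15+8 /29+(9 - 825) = -117642 /145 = -811.32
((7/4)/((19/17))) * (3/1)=357/76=4.70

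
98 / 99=0.99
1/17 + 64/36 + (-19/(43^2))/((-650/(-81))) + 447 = 82533207733/183883050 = 448.84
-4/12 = -1/3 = -0.33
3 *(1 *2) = 6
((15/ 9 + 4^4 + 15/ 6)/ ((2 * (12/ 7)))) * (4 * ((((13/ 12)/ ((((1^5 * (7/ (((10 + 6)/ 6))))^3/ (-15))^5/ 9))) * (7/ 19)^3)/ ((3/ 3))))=-19921776305766400000/ 343221910888441977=-58.04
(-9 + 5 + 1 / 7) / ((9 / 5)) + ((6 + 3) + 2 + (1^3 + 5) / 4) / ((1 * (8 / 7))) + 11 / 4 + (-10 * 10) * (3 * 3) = -99507 / 112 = -888.46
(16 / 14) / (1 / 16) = 128 / 7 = 18.29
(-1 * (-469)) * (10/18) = 260.56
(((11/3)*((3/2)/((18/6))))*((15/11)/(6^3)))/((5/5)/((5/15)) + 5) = 5/3456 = 0.00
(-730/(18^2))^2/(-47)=-133225/1233468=-0.11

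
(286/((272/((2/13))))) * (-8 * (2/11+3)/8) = -35/68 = -0.51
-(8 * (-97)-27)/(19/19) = 803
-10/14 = -5/7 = -0.71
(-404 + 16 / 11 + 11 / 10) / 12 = -44159 / 1320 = -33.45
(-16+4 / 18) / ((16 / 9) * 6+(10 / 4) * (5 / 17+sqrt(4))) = -4828 / 5019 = -0.96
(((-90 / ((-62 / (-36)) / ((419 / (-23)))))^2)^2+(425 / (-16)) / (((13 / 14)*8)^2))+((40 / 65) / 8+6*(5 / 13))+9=9184231454353366068149546759 / 11181106633525504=821406302200.47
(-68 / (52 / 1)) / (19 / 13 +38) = -17 / 513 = -0.03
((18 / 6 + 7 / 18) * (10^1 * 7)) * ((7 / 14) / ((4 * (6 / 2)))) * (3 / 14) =305 / 144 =2.12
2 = 2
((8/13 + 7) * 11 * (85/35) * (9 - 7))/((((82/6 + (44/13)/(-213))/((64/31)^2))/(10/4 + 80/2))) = 1372888535040/254273873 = 5399.25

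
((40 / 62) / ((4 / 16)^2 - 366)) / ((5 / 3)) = -192 / 181505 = -0.00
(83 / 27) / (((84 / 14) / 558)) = 285.89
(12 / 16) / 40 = 3 / 160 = 0.02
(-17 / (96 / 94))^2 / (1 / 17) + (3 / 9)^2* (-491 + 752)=10919633 / 2304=4739.42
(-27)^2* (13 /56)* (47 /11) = 445419 /616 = 723.08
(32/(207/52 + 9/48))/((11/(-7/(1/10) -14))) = -186368/3179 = -58.62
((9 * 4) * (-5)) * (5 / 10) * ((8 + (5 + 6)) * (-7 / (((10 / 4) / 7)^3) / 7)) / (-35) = -134064 / 125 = -1072.51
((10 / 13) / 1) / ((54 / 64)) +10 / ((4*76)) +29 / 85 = 1.29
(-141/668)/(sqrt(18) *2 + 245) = -34545/40048604 + 423 *sqrt(2)/20024302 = -0.00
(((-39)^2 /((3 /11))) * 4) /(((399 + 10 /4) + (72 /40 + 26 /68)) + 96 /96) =24310 /441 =55.12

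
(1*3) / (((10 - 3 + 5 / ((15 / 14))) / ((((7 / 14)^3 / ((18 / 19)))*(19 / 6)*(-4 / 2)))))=-361 / 1680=-0.21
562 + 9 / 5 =563.80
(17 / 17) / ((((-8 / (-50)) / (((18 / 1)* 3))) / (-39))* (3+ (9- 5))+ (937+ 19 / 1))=26325 / 25166686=0.00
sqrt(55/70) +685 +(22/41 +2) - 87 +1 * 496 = sqrt(154)/14 +44958/41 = 1097.42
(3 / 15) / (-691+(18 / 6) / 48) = -16 / 55275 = -0.00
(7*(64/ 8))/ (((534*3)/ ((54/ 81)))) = 56/ 2403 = 0.02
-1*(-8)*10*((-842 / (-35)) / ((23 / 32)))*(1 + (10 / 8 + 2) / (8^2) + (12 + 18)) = 13386116 / 161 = 83143.58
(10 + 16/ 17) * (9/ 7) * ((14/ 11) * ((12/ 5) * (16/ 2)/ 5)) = 321408/ 4675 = 68.75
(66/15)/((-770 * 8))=-1/1400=-0.00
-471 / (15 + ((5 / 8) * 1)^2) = -30144 / 985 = -30.60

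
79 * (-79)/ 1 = -6241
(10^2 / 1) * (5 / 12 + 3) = 1025 / 3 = 341.67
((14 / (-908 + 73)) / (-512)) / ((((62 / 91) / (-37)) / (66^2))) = -25666641 / 3313280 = -7.75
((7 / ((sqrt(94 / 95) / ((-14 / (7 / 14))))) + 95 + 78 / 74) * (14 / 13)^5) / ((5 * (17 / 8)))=15291411968 / 1167716485 - 421654016 * sqrt(8930) / 1483315535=-13.77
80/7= 11.43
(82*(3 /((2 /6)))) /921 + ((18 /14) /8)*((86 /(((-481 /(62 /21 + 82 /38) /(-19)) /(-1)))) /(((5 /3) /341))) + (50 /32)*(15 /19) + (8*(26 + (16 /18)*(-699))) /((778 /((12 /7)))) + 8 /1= -2444182056147639 /4278314644240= -571.30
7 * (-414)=-2898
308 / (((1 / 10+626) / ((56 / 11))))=15680 / 6261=2.50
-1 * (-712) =712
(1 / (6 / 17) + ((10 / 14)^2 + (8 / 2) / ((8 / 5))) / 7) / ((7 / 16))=53728 / 7203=7.46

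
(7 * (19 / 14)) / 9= 19 / 18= 1.06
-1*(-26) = 26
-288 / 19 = -15.16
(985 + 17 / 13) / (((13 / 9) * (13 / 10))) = 1153980 / 2197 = 525.25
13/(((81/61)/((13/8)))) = 10309/648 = 15.91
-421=-421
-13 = -13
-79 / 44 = -1.80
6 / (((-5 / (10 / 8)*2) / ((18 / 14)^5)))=-177147 / 67228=-2.64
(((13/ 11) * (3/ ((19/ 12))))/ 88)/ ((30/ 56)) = 546/ 11495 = 0.05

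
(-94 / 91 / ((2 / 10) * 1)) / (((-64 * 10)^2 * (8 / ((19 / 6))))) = -893 / 178913280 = -0.00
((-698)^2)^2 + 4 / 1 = 237367737620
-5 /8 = -0.62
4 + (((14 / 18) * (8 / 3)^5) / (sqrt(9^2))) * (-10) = -2215028 / 19683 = -112.54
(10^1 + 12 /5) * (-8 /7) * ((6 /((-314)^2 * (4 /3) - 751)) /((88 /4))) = -4464 /150970435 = -0.00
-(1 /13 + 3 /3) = -14 /13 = -1.08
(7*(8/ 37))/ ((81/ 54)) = 112/ 111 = 1.01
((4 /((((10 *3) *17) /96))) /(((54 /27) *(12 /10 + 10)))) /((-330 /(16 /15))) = -32 /294525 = -0.00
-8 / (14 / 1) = -4 / 7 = -0.57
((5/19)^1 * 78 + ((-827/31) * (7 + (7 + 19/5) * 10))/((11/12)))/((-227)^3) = 0.00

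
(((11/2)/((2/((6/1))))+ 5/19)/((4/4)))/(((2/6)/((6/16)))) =5733/304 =18.86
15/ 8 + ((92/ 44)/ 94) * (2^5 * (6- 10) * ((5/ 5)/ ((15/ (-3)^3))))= 144759/ 20680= 7.00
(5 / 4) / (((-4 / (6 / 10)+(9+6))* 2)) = 3 / 40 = 0.08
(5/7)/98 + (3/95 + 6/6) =67703/65170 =1.04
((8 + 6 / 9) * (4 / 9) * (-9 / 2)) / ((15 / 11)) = -572 / 45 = -12.71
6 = 6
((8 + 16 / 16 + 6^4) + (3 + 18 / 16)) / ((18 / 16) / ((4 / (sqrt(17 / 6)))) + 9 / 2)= 446848 / 1519 - 13964*sqrt(102) / 4557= 263.22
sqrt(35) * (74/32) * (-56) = -259 * sqrt(35)/2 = -766.13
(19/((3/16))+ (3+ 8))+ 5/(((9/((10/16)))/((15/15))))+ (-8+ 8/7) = 53335/504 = 105.82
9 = 9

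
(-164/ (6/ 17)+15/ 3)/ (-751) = 1379/ 2253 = 0.61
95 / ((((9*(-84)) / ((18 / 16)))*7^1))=-95 / 4704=-0.02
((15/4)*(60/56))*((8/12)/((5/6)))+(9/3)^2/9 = 59/14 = 4.21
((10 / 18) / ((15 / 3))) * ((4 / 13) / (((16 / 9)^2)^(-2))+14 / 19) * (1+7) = 49398704 / 14585103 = 3.39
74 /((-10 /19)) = -703 /5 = -140.60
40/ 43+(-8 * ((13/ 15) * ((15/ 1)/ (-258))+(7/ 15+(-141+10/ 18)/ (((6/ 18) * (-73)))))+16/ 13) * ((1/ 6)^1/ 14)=4570367/ 12854205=0.36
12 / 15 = 4 / 5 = 0.80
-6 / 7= -0.86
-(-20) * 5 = 100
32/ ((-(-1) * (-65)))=-32/ 65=-0.49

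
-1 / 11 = -0.09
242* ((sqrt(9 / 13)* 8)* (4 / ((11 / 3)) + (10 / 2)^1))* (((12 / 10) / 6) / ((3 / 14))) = 165088* sqrt(13) / 65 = 9157.43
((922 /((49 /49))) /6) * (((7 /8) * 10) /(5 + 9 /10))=80675 /354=227.90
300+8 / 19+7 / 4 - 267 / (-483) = 302.72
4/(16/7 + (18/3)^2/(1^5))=0.10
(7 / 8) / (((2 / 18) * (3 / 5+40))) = 45 / 232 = 0.19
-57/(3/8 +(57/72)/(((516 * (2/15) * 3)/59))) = -1411776/14893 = -94.79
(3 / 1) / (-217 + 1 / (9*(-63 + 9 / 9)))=-1674 / 121087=-0.01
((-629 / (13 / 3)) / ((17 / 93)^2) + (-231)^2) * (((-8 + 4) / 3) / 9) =-4814552 / 663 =-7261.77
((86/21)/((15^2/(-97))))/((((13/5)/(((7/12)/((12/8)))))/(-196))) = 817516/15795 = 51.76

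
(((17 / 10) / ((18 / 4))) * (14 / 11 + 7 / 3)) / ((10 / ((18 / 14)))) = 289 / 1650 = 0.18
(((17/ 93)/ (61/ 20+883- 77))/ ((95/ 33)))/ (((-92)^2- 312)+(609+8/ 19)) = 68/ 7591061667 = 0.00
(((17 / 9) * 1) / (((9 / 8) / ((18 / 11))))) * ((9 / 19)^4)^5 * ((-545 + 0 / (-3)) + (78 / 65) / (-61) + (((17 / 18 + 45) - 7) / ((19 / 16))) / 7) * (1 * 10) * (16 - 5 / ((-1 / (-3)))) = -16107229943227289200200794208 / 3354642001271773947049633900043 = -0.00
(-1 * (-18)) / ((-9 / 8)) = -16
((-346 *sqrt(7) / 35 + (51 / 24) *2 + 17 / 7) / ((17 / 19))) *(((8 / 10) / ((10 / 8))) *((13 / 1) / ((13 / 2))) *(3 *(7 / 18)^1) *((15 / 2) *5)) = 418 - 52592 *sqrt(7) / 85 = -1219.00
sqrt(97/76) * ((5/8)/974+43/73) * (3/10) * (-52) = -13081419 * sqrt(1843)/54037520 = -10.39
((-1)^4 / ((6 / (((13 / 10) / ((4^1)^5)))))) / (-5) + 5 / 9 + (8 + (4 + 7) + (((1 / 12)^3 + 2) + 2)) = 65127883 / 2764800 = 23.56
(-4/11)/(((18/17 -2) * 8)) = 17/352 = 0.05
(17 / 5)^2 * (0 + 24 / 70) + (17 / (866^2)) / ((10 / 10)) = 2600862283 / 656211500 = 3.96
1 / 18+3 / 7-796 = -100235 / 126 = -795.52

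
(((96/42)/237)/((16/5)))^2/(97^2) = 25/25896211929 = 0.00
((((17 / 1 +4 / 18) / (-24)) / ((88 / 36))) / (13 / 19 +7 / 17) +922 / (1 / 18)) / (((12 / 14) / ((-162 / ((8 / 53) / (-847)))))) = 265839487377387 / 15104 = 17600601653.69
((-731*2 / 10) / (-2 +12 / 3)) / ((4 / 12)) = -2193 / 10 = -219.30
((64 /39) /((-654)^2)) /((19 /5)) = 80 /79234389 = 0.00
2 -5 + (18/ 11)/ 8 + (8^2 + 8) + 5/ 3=70.87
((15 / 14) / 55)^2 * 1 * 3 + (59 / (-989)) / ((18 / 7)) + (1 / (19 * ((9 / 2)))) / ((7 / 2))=-75080585 / 4010826204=-0.02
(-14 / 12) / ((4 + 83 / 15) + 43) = -35 / 1576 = -0.02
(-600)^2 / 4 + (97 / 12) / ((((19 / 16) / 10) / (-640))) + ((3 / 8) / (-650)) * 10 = 1376335829 / 29640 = 46435.08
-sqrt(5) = -2.24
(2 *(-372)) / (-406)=372 / 203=1.83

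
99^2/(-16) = -9801/16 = -612.56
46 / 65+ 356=23186 / 65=356.71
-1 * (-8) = 8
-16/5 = -3.20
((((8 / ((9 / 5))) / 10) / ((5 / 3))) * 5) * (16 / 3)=64 / 9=7.11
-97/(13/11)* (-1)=1067/13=82.08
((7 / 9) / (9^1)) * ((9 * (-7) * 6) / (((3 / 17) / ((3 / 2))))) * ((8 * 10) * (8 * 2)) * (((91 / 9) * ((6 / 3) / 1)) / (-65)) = 2985472 / 27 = 110573.04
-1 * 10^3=-1000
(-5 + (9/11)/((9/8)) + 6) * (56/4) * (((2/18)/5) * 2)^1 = 532/495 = 1.07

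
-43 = -43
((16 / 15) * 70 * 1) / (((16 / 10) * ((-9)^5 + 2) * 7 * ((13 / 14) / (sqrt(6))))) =-280 * sqrt(6) / 2302833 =-0.00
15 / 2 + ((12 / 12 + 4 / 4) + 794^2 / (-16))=-157571 / 4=-39392.75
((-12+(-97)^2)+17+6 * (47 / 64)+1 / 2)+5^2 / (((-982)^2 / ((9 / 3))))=72663019405 / 7714592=9418.91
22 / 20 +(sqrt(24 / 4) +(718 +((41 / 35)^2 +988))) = sqrt(6) +4185757 / 2450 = 1710.92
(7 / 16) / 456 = 7 / 7296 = 0.00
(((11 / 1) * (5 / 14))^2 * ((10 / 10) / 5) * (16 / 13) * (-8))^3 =-28073.58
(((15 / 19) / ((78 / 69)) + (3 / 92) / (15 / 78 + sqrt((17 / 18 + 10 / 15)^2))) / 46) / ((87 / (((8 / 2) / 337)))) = 1145089 / 538881128578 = 0.00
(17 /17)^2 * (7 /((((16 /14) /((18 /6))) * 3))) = 6.12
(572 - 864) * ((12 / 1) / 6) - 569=-1153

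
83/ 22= 3.77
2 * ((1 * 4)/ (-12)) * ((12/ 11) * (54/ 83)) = -432/ 913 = -0.47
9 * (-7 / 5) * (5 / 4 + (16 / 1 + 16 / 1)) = -8379 / 20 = -418.95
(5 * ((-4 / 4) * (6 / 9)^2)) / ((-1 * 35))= 4 / 63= 0.06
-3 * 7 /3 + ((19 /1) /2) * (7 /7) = 5 /2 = 2.50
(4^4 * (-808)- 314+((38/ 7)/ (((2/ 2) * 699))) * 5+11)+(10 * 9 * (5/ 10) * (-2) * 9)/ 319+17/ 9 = -970008342998/ 4682601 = -207151.61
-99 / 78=-1.27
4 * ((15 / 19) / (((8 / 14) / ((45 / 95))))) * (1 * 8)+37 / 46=361117 / 16606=21.75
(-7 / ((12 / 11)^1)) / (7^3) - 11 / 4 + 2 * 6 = 1357 / 147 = 9.23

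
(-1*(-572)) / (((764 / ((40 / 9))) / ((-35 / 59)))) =-200200 / 101421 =-1.97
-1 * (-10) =10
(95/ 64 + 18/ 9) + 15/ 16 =4.42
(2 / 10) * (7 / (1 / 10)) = 14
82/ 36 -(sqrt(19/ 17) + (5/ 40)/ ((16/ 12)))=629/ 288 -sqrt(323)/ 17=1.13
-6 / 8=-3 / 4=-0.75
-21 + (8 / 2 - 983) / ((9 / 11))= -10958 / 9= -1217.56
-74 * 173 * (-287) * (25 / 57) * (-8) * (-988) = 12737136533.33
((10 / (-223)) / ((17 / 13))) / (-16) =65 / 30328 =0.00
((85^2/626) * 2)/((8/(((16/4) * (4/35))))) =2890/2191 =1.32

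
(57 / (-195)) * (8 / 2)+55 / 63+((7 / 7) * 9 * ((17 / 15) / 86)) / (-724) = -75568001 / 254971080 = -0.30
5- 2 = 3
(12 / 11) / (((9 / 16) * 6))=32 / 99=0.32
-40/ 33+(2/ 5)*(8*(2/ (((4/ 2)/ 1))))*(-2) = -1256/ 165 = -7.61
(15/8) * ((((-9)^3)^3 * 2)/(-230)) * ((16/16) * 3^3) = 31381059609/184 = 170549237.01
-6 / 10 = -3 / 5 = -0.60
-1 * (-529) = 529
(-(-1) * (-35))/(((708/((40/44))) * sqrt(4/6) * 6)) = -175 * sqrt(6)/46728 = -0.01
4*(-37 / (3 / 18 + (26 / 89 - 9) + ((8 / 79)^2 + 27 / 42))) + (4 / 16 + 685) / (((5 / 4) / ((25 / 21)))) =671.38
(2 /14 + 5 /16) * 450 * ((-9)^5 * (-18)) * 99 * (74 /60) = 1489201312995 /56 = 26592880589.20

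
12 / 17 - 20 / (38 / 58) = -9632 / 323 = -29.82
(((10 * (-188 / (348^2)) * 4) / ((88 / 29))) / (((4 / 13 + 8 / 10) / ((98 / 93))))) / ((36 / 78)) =-9730175 / 230690592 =-0.04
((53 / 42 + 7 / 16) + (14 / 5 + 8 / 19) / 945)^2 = 73858389361 / 25472160000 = 2.90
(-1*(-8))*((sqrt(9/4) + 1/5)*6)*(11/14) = 2244/35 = 64.11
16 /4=4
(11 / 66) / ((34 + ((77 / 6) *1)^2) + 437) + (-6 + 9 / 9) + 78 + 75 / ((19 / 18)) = 144.05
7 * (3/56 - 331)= -18533/8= -2316.62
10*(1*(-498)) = -4980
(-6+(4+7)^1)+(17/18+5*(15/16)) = 1531/144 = 10.63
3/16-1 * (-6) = 99/16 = 6.19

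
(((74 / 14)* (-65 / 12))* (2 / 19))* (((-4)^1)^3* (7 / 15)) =90.01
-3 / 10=-0.30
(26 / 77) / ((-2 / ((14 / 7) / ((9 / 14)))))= -52 / 99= -0.53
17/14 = 1.21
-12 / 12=-1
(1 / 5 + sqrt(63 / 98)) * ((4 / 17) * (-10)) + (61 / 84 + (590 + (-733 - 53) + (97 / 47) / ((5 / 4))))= -65133841 / 335580 - 60 * sqrt(14) / 119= -195.98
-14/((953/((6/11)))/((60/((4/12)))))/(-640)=189/83864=0.00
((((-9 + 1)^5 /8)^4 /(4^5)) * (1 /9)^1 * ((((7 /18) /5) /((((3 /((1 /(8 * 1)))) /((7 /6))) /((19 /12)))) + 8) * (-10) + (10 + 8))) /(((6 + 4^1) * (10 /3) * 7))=-207265458028544 /25515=-8123278778.31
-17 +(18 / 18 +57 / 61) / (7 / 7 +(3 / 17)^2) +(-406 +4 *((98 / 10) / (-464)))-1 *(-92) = -1735462001 / 5271620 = -329.21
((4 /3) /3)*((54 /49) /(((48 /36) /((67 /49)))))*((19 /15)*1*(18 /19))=7236 /12005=0.60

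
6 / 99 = 2 / 33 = 0.06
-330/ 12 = -55/ 2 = -27.50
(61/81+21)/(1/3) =1762/27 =65.26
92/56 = 23/14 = 1.64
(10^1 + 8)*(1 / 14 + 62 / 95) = 13.03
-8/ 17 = -0.47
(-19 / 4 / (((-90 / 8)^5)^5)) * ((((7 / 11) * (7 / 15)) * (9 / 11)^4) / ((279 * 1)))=262053203317620736 / 21978684495067995575077485416829586029052734375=0.00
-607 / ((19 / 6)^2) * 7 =-152964 / 361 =-423.72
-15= -15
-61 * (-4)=244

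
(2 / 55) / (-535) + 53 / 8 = 1559509 / 235400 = 6.62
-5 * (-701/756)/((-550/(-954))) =37153/4620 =8.04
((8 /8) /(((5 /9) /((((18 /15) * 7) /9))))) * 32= 1344 /25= 53.76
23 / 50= 0.46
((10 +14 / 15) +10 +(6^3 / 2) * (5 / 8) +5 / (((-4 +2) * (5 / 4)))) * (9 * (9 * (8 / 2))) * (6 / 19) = 840132 / 95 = 8843.49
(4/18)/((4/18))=1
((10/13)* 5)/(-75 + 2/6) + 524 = 762869/1456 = 523.95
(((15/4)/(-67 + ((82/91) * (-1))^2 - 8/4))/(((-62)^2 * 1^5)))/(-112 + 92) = 24843/34729156160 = 0.00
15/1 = 15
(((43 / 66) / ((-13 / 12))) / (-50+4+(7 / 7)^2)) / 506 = 43 / 1628055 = 0.00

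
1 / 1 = 1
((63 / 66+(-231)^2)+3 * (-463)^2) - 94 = 15320249 / 22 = 696374.95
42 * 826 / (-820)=-8673 / 205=-42.31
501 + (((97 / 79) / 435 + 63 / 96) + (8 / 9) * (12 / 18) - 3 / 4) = 4963422161 / 9897120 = 501.50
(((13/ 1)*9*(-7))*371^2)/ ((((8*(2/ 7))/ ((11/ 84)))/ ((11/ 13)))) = -349745781/ 64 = -5464777.83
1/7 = 0.14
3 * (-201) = -603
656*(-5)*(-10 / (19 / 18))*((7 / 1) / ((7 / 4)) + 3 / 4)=147600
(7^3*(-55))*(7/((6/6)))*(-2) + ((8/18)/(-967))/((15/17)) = 34478239882/130545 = 264110.00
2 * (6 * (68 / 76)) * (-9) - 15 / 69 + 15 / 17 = -712936 / 7429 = -95.97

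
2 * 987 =1974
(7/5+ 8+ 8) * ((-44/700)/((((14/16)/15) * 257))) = -22968/314825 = -0.07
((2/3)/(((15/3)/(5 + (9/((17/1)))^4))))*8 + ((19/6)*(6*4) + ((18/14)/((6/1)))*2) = 717762617/8769705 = 81.85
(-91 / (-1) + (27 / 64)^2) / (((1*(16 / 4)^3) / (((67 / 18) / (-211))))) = -0.03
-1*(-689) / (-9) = -76.56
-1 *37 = -37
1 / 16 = 0.06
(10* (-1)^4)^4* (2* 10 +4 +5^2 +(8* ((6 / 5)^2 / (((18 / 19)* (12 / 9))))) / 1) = 581200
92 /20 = 23 /5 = 4.60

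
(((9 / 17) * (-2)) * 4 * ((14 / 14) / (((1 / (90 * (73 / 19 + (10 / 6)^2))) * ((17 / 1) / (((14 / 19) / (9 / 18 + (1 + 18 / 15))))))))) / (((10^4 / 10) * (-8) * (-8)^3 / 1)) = -1981 / 200311680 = -0.00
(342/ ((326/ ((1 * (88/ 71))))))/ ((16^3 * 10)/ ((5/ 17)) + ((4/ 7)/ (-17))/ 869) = 0.00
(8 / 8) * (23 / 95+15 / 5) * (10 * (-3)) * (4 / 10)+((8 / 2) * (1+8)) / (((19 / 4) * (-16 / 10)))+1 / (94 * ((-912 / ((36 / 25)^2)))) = -48715527 / 1116250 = -43.64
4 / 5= 0.80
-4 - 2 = -6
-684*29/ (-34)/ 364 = 4959/ 3094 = 1.60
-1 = -1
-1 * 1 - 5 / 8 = -13 / 8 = -1.62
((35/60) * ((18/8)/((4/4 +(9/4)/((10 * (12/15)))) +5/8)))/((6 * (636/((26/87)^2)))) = 1183/73411731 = 0.00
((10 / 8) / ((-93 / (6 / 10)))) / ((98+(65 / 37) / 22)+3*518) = -407 / 83377166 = -0.00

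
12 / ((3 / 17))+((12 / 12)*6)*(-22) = -64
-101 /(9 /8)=-808 /9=-89.78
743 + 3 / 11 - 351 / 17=135131 / 187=722.63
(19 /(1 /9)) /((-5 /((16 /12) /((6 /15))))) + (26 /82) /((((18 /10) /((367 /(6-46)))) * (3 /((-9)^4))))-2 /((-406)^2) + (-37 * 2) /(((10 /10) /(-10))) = -39314416389 /13516552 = -2908.61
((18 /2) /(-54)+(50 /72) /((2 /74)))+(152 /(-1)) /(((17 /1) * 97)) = 1509959 /59364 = 25.44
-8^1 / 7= -8 / 7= -1.14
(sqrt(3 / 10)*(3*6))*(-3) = -27*sqrt(30) / 5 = -29.58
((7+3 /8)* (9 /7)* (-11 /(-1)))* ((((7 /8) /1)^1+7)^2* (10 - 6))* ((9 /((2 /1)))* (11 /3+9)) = 188775279 /128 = 1474806.87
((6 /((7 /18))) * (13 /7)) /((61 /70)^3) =9828000 /226981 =43.30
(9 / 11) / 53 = 9 / 583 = 0.02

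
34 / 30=17 / 15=1.13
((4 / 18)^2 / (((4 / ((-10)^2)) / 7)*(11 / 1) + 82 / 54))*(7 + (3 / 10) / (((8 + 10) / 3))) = 1645 / 7472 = 0.22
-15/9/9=-0.19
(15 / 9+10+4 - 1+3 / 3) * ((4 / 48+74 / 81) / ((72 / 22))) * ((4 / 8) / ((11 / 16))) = 15181 / 4374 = 3.47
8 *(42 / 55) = 336 / 55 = 6.11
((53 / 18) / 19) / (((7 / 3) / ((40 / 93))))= 1060 / 37107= 0.03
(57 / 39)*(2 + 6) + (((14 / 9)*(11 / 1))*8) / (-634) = 425648 / 37089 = 11.48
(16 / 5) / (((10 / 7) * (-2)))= -28 / 25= -1.12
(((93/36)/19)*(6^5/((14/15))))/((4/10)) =376650/133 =2831.95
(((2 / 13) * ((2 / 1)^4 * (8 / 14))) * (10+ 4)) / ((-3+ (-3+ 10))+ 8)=64 / 39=1.64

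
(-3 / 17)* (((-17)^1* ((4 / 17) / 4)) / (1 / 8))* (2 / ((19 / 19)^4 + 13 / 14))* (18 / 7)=64 / 17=3.76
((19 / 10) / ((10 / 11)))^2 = 43681 / 10000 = 4.37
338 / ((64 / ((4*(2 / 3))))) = 169 / 12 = 14.08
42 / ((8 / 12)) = 63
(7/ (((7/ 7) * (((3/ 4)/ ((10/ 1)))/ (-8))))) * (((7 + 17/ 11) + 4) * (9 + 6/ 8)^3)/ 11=-95503590/ 121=-789285.87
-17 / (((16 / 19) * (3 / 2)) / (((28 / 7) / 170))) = -19 / 60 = -0.32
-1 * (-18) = 18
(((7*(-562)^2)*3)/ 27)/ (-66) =-1105454/ 297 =-3722.07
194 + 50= 244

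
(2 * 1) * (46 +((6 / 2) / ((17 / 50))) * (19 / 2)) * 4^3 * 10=2824960 / 17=166174.12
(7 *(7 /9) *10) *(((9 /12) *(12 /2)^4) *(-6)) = -317520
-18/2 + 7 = -2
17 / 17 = 1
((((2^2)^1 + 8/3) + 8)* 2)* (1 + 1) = 176/3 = 58.67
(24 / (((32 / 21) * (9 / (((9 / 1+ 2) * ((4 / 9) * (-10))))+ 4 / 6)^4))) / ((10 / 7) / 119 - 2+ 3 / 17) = -38708461440000 / 241452437681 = -160.32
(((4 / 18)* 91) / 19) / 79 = 0.01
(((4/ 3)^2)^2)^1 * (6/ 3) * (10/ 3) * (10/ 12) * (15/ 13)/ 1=64000/ 3159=20.26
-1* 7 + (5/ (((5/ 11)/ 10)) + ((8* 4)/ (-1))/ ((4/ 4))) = 71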